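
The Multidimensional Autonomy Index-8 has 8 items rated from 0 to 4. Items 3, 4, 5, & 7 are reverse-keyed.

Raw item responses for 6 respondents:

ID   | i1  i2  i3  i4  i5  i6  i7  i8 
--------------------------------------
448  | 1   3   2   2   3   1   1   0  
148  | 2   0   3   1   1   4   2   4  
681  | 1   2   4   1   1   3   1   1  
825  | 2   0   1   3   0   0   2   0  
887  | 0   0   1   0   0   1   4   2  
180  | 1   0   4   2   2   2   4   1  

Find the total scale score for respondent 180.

Respondent 180 raw: 1, 0, 4, 2, 2, 2, 4, 1.
Reverse-coded (reversed = (0+4) − raw = 4 − raw):
  item 1: 1
  item 2: 0
  item 3: 4 − 4 = 0
  item 4: 4 − 2 = 2
  item 5: 4 − 2 = 2
  item 6: 2
  item 7: 4 − 4 = 0
  item 8: 1
Sum = 1 + 0 + 0 + 2 + 2 + 2 + 0 + 1 = 8

8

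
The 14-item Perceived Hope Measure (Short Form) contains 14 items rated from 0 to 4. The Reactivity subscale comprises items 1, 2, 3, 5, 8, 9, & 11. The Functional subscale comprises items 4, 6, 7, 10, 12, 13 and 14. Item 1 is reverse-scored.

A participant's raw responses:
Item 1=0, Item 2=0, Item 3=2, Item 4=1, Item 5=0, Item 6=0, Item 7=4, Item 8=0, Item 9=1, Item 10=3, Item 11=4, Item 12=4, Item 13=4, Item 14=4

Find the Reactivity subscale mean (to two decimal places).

Reactivity items: 1, 2, 3, 5, 8, 9, 11.
Of these, item 1 is reverse-scored; reverse-coded value = 4 − response.
  item 1: 4 − 0 = 4
  item 2: 0
  item 3: 2
  item 5: 0
  item 8: 0
  item 9: 1
  item 11: 4
Sum = 4 + 0 + 2 + 0 + 0 + 1 + 4 = 11
Mean = 11 / 7 = 1.57

1.57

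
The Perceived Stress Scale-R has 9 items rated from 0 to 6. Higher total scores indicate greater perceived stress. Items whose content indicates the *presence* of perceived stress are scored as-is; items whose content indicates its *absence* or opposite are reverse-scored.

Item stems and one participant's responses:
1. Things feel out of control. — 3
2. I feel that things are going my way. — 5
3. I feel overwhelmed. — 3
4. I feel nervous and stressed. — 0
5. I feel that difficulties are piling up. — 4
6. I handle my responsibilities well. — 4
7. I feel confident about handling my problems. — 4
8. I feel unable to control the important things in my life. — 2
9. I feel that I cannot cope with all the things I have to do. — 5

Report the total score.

22

Items 2, 6, 7 describe the absence/opposite of perceived stress → reverse-score.
reversed = (0+6) − raw = 6 − raw.
  item 1: 3
  item 2: 6 − 5 = 1
  item 3: 3
  item 4: 0
  item 5: 4
  item 6: 6 − 4 = 2
  item 7: 6 − 4 = 2
  item 8: 2
  item 9: 5
Total = 3 + 1 + 3 + 0 + 4 + 2 + 2 + 2 + 5 = 22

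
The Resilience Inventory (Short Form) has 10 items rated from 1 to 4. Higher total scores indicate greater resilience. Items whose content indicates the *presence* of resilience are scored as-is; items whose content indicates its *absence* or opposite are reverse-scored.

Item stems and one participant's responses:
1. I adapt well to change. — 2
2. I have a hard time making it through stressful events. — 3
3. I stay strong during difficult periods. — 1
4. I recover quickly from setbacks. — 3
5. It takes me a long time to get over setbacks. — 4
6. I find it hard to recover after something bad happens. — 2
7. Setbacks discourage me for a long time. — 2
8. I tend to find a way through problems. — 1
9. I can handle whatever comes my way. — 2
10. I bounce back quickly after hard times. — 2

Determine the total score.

20

Items 2, 5, 6, 7 describe the absence/opposite of resilience → reverse-score.
on a 1–4 scale, reversed = 5 − raw.
  item 1: 2
  item 2: 5 − 3 = 2
  item 3: 1
  item 4: 3
  item 5: 5 − 4 = 1
  item 6: 5 − 2 = 3
  item 7: 5 − 2 = 3
  item 8: 1
  item 9: 2
  item 10: 2
Total = 2 + 2 + 1 + 3 + 1 + 3 + 3 + 1 + 2 + 2 = 20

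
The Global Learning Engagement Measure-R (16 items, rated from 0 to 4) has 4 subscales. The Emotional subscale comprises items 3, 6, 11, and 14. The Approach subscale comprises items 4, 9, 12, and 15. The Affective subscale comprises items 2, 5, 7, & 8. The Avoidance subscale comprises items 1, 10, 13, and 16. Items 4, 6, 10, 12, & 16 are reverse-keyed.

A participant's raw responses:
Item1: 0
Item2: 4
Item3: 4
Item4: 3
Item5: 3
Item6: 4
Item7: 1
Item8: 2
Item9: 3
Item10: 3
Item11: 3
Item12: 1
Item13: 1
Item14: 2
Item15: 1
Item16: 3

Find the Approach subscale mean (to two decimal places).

2.00

Approach items: 4, 9, 12, 15.
Of these, items 4 & 12 are reverse-keyed; reverse-coded value = 4 − response.
  item 4: 4 − 3 = 1
  item 9: 3
  item 12: 4 − 1 = 3
  item 15: 1
Sum = 1 + 3 + 3 + 1 = 8
Mean = 8 / 4 = 2.00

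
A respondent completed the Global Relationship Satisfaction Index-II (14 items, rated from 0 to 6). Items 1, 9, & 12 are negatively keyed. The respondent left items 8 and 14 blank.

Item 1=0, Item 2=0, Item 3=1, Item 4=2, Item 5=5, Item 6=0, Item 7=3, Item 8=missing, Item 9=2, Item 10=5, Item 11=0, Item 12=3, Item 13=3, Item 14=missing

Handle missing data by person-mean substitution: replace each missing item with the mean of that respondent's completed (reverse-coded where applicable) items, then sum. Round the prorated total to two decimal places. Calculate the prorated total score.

37.33

Reverse-coded (reverse-coded value = 6 − response):
  item 1: 6 − 0 = 6
  item 9: 6 − 2 = 4
  item 12: 6 − 3 = 3
Completed scored items (12 of 14): 6, 0, 1, 2, 5, 0, 3, 4, 5, 0, 3, 3; sum = 32.
Person mean = 32 / 12 ≈ 2.6667
Prorated total = (32 / 12) × 14 = 37.33 (to 2 dp)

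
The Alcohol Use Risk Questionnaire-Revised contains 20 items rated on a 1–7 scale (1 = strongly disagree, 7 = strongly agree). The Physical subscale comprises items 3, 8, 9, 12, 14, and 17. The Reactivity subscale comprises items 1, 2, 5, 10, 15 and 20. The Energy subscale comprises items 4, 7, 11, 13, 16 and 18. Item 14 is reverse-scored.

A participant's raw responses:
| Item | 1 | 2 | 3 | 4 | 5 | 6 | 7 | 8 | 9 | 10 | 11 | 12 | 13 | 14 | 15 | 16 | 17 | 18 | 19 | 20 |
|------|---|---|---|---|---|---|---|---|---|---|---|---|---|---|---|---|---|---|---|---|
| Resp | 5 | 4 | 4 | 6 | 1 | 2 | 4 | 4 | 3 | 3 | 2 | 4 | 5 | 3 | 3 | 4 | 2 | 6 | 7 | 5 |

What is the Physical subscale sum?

22

Physical items: 3, 8, 9, 12, 14, 17.
Of these, item 14 is reverse-scored; reverse-coded value = 8 − response.
  item 3: 4
  item 8: 4
  item 9: 3
  item 12: 4
  item 14: 8 − 3 = 5
  item 17: 2
Sum = 4 + 4 + 3 + 4 + 5 + 2 = 22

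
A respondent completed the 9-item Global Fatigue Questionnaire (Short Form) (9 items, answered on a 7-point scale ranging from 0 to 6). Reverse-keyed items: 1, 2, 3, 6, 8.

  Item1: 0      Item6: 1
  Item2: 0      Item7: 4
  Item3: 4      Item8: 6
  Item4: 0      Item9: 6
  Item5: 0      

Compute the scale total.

Raw sum = 21. Reverse-keyed items: 1, 2, 3, 6, 8; their raw sum = 11.
Each reversal replaces raw with 6 − raw, changing the total by 6 − 2·raw per item.
Total = 21 + 5·6 − 2·11 = 21 + 30 − 22 = 29

29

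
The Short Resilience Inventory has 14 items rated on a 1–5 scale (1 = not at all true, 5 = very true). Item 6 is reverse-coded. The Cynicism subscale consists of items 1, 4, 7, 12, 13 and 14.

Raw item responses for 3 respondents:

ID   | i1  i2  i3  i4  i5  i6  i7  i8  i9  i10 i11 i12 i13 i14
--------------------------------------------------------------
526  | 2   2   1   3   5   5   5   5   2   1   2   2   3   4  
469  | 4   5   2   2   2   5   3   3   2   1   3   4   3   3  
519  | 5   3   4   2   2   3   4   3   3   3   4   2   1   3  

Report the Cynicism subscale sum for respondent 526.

Respondent 526 raw: 2, 2, 1, 3, 5, 5, 5, 5, 2, 1, 2, 2, 3, 4.
Cynicism items: 1, 4, 7, 12, 13, 14.
Reverse-coded (reverse-coded value = 6 − response):
  item 1: 2
  item 4: 3
  item 7: 5
  item 12: 2
  item 13: 3
  item 14: 4
Sum = 2 + 3 + 5 + 2 + 3 + 4 = 19

19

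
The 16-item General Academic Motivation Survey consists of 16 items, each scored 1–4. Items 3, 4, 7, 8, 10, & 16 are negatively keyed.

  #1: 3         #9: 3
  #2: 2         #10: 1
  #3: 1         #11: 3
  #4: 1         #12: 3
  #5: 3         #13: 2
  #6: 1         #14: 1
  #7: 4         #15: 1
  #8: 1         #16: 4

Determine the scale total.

40

Raw sum = 34. Negatively keyed items: 3, 4, 7, 8, 10, 16; their raw sum = 12.
Each reversal replaces raw with 5 − raw, changing the total by 5 − 2·raw per item.
Total = 34 + 6·5 − 2·12 = 34 + 30 − 24 = 40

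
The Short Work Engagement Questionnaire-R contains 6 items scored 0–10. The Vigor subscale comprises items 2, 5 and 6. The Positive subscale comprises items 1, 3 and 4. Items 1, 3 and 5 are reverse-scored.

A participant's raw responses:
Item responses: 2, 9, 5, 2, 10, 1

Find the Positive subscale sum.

15

Positive items: 1, 3, 4.
Of these, items 1 and 3 are reverse-scored; reversed = (0+10) − raw = 10 − raw.
  item 1: 10 − 2 = 8
  item 3: 10 − 5 = 5
  item 4: 2
Sum = 8 + 5 + 2 = 15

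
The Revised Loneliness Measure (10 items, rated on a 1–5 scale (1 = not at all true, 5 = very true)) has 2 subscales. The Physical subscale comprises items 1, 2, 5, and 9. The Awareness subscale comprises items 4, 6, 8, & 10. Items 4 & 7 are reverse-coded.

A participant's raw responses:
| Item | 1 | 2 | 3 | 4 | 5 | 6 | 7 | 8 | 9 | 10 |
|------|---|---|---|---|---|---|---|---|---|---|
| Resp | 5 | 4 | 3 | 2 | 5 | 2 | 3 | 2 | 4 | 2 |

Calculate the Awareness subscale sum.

10

Awareness items: 4, 6, 8, 10.
Of these, item 4 is reverse-coded; on a 1–5 scale, reversed = 6 − raw.
  item 4: 6 − 2 = 4
  item 6: 2
  item 8: 2
  item 10: 2
Sum = 4 + 2 + 2 + 2 = 10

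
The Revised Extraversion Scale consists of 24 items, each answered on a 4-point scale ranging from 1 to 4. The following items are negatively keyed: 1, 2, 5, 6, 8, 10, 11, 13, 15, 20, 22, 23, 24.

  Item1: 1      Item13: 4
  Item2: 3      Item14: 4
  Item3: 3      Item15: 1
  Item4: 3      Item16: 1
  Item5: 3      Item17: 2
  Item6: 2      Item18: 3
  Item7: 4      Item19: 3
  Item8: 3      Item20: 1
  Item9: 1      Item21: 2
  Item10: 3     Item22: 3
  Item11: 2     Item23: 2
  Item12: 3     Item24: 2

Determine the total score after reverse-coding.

64

Raw sum = 59. Negatively keyed items: 1, 2, 5, 6, 8, 10, 11, 13, 15, 20, 22, 23, 24; their raw sum = 30.
Each reversal replaces raw with 5 − raw, changing the total by 5 − 2·raw per item.
Total = 59 + 13·5 − 2·30 = 59 + 65 − 60 = 64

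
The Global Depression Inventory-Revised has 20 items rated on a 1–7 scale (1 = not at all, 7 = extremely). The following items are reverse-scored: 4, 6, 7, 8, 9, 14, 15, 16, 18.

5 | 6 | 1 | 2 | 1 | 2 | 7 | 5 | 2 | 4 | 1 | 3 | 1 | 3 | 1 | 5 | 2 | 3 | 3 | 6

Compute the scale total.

75

Raw sum = 63. Reverse-scored items: 4, 6, 7, 8, 9, 14, 15, 16, 18; their raw sum = 30.
Each reversal replaces raw with 8 − raw, changing the total by 8 − 2·raw per item.
Total = 63 + 9·8 − 2·30 = 63 + 72 − 60 = 75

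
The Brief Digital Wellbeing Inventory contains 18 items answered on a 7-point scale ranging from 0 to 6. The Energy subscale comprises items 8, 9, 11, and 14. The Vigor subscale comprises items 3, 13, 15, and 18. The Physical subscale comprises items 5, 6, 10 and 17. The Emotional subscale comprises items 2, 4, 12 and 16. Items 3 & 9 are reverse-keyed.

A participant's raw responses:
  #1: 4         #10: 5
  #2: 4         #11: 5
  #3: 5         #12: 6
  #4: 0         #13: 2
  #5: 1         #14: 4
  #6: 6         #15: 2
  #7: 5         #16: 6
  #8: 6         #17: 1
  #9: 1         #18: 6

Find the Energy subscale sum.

Energy items: 8, 9, 11, 14.
Of these, item 9 is reverse-keyed; reversed = (0+6) − raw = 6 − raw.
  item 8: 6
  item 9: 6 − 1 = 5
  item 11: 5
  item 14: 4
Sum = 6 + 5 + 5 + 4 = 20

20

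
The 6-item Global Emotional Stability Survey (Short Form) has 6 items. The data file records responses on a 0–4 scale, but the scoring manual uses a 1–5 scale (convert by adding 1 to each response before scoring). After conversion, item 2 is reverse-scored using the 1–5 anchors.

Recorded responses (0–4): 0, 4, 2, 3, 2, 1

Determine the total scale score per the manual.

14

Convert to 1–5: 1, 5, 3, 4, 3, 2
Reverse-coded (on a 1–5 scale, reversed = 6 − raw):
  item 2: 6 − 5 = 1
Scored: 1, 1, 3, 4, 3, 2
Total = 14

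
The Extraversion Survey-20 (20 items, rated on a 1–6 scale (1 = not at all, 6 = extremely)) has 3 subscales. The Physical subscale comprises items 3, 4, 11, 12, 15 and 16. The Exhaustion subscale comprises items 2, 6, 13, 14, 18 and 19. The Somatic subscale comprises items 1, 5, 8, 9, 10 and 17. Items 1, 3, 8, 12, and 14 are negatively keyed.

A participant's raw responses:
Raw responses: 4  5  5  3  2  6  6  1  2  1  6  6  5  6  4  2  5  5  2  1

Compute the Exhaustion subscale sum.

Exhaustion items: 2, 6, 13, 14, 18, 19.
Of these, item 14 is negatively keyed; on a 1–6 scale, reversed = 7 − raw.
  item 2: 5
  item 6: 6
  item 13: 5
  item 14: 7 − 6 = 1
  item 18: 5
  item 19: 2
Sum = 5 + 6 + 5 + 1 + 5 + 2 = 24

24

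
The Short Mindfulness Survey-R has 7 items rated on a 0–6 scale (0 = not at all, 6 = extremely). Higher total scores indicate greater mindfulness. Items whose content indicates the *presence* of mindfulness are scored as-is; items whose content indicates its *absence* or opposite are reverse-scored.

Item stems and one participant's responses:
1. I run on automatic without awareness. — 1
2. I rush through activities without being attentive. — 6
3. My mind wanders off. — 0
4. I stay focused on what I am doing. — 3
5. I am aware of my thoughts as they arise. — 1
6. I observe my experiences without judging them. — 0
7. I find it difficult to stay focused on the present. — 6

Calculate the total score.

Items 1, 2, 3, 7 describe the absence/opposite of mindfulness → reverse-score.
reversed = (0+6) − raw = 6 − raw.
  item 1: 6 − 1 = 5
  item 2: 6 − 6 = 0
  item 3: 6 − 0 = 6
  item 4: 3
  item 5: 1
  item 6: 0
  item 7: 6 − 6 = 0
Total = 5 + 0 + 6 + 3 + 1 + 0 + 0 = 15

15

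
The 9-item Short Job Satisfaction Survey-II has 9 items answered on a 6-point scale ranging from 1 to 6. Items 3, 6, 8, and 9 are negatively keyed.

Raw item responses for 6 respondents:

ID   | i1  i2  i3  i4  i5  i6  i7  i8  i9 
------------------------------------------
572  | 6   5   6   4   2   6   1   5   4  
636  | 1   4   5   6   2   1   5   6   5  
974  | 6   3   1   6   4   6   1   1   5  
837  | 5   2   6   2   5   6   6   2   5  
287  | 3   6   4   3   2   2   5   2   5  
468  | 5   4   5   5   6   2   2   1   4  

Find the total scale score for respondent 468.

Respondent 468 raw: 5, 4, 5, 5, 6, 2, 2, 1, 4.
Reverse-coded (reversed = (1+6) − raw = 7 − raw):
  item 1: 5
  item 2: 4
  item 3: 7 − 5 = 2
  item 4: 5
  item 5: 6
  item 6: 7 − 2 = 5
  item 7: 2
  item 8: 7 − 1 = 6
  item 9: 7 − 4 = 3
Sum = 5 + 4 + 2 + 5 + 6 + 5 + 2 + 6 + 3 = 38

38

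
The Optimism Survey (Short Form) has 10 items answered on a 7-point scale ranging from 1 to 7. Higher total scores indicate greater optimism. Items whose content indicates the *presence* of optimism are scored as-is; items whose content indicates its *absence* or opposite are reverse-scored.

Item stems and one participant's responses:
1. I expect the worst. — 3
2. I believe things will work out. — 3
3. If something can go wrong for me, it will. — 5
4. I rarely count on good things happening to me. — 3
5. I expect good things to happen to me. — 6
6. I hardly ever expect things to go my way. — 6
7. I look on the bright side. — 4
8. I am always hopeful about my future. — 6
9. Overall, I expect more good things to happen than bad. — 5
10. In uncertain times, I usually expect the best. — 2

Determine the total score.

41

Items 1, 3, 4, 6 describe the absence/opposite of optimism → reverse-score.
reverse-coded value = 8 − response.
  item 1: 8 − 3 = 5
  item 2: 3
  item 3: 8 − 5 = 3
  item 4: 8 − 3 = 5
  item 5: 6
  item 6: 8 − 6 = 2
  item 7: 4
  item 8: 6
  item 9: 5
  item 10: 2
Total = 5 + 3 + 3 + 5 + 6 + 2 + 4 + 6 + 5 + 2 = 41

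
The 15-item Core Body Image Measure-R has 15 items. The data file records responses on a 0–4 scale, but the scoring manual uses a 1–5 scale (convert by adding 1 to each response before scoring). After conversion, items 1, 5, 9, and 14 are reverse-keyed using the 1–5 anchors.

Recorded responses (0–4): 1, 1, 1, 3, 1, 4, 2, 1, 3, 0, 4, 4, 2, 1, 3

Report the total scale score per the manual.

Convert to 1–5: 2, 2, 2, 4, 2, 5, 3, 2, 4, 1, 5, 5, 3, 2, 4
Reverse-coded (reversed = (1+5) − raw = 6 − raw):
  item 1: 6 − 2 = 4
  item 5: 6 − 2 = 4
  item 9: 6 − 4 = 2
  item 14: 6 − 2 = 4
Scored: 4, 2, 2, 4, 4, 5, 3, 2, 2, 1, 5, 5, 3, 4, 4
Total = 50

50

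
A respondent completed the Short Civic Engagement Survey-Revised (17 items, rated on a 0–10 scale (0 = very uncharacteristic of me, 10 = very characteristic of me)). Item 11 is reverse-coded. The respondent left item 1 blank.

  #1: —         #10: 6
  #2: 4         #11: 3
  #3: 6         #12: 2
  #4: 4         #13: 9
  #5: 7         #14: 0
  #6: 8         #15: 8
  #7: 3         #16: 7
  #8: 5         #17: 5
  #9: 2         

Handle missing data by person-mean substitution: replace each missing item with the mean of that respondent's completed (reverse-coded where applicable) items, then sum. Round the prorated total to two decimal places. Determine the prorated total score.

88.19

Reverse-coded (reversed = (0+10) − raw = 10 − raw):
  item 11: 10 − 3 = 7
Completed scored items (16 of 17): 4, 6, 4, 7, 8, 3, 5, 2, 6, 7, 2, 9, 0, 8, 7, 5; sum = 83.
Person mean = 83 / 16 ≈ 5.1875
Prorated total = (83 / 16) × 17 = 88.19 (to 2 dp)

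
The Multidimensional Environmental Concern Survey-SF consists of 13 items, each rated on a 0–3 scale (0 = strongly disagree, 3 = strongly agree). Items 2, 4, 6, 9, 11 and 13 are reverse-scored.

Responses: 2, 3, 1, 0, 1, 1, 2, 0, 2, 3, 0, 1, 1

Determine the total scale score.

21

Raw sum = 17. Reverse-scored items: 2, 4, 6, 9, 11, 13; their raw sum = 7.
Each reversal replaces raw with 3 − raw, changing the total by 3 − 2·raw per item.
Total = 17 + 6·3 − 2·7 = 17 + 18 − 14 = 21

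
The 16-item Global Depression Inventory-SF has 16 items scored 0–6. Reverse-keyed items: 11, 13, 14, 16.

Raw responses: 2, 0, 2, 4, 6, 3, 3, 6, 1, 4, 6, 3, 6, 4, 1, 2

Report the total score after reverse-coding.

41

Raw sum = 53. Reverse-keyed items: 11, 13, 14, 16; their raw sum = 18.
Each reversal replaces raw with 6 − raw, changing the total by 6 − 2·raw per item.
Total = 53 + 4·6 − 2·18 = 53 + 24 − 36 = 41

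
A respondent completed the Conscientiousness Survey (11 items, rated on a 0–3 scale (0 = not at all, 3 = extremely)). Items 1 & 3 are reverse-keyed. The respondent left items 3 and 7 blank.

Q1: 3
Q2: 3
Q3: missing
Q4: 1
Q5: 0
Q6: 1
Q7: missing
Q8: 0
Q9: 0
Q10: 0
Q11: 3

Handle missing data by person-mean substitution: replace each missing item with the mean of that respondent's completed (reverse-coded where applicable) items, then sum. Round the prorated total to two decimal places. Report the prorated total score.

9.78

Reverse-coded (on a 0–3 scale, reversed = 3 − raw):
  item 1: 3 − 3 = 0
Completed scored items (9 of 11): 0, 3, 1, 0, 1, 0, 0, 0, 3; sum = 8.
Person mean = 8 / 9 ≈ 0.8889
Prorated total = (8 / 9) × 11 = 9.78 (to 2 dp)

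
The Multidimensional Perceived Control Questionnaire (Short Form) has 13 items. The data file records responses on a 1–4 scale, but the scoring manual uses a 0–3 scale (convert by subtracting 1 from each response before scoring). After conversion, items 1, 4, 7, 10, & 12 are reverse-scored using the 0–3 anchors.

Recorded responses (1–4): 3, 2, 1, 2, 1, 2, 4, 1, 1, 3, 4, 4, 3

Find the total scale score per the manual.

11

Convert to 0–3: 2, 1, 0, 1, 0, 1, 3, 0, 0, 2, 3, 3, 2
Reverse-coded (on a 0–3 scale, reversed = 3 − raw):
  item 1: 3 − 2 = 1
  item 4: 3 − 1 = 2
  item 7: 3 − 3 = 0
  item 10: 3 − 2 = 1
  item 12: 3 − 3 = 0
Scored: 1, 1, 0, 2, 0, 1, 0, 0, 0, 1, 3, 0, 2
Total = 11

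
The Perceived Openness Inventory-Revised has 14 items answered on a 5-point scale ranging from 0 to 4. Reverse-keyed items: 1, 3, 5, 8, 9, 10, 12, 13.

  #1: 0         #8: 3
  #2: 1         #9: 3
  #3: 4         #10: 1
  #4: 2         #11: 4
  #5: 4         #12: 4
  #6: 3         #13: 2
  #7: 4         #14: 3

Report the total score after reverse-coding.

Reversing items 1, 3, 5, 8, 9, 10, 12 and 13 with 4 − raw:
Total = (4−0) + 1 + (4−4) + 2 + (4−4) + 3 + 4 + (4−3) + (4−3) + (4−1) + 4 + (4−4) + (4−2) + 3
      = 4 + 1 + 0 + 2 + 0 + 3 + 4 + 1 + 1 + 3 + 4 + 0 + 2 + 3 = 28

28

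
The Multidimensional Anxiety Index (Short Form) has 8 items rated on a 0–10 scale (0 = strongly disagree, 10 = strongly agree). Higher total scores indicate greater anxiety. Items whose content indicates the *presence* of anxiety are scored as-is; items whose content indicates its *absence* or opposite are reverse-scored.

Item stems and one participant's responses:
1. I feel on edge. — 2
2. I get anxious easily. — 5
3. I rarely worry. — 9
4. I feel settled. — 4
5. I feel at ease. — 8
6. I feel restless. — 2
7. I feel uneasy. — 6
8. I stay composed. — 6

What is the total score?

28

Items 3, 4, 5, 8 describe the absence/opposite of anxiety → reverse-score.
on a 0–10 scale, reversed = 10 − raw.
  item 1: 2
  item 2: 5
  item 3: 10 − 9 = 1
  item 4: 10 − 4 = 6
  item 5: 10 − 8 = 2
  item 6: 2
  item 7: 6
  item 8: 10 − 6 = 4
Total = 2 + 5 + 1 + 6 + 2 + 2 + 6 + 4 = 28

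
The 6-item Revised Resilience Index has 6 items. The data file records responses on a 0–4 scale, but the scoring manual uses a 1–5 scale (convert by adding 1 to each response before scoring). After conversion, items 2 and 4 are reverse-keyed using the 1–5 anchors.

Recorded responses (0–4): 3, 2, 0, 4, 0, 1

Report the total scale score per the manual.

12

Convert to 1–5: 4, 3, 1, 5, 1, 2
Reverse-coded (reverse-coded value = 6 − response):
  item 2: 6 − 3 = 3
  item 4: 6 − 5 = 1
Scored: 4, 3, 1, 1, 1, 2
Total = 12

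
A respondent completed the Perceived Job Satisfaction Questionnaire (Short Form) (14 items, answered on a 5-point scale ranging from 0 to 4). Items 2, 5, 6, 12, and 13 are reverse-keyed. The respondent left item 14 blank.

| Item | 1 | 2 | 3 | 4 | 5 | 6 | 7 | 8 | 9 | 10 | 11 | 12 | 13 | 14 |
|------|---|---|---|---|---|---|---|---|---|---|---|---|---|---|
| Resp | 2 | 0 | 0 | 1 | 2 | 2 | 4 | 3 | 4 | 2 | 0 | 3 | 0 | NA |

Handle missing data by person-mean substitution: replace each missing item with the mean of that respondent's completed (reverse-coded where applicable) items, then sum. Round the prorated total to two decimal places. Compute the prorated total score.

31.23

Reverse-coded (reversed = (0+4) − raw = 4 − raw):
  item 2: 4 − 0 = 4
  item 5: 4 − 2 = 2
  item 6: 4 − 2 = 2
  item 12: 4 − 3 = 1
  item 13: 4 − 0 = 4
Completed scored items (13 of 14): 2, 4, 0, 1, 2, 2, 4, 3, 4, 2, 0, 1, 4; sum = 29.
Person mean = 29 / 13 ≈ 2.2308
Prorated total = (29 / 13) × 14 = 31.23 (to 2 dp)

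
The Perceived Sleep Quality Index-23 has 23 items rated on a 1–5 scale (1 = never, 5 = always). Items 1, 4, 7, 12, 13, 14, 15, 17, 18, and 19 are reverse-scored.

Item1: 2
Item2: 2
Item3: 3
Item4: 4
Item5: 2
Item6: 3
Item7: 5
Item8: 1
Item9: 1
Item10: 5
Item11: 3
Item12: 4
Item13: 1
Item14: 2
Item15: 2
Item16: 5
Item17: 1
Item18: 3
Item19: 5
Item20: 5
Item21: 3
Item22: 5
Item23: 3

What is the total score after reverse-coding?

Reversing items 1, 4, 7, 12, 13, 14, 15, 17, 18, & 19 with 6 − raw:
Total = (6−2) + 2 + 3 + (6−4) + 2 + 3 + (6−5) + 1 + 1 + 5 + 3 + (6−4) + (6−1) + (6−2) + (6−2) + 5 + (6−1) + (6−3) + (6−5) + 5 + 3 + 5 + 3
      = 4 + 2 + 3 + 2 + 2 + 3 + 1 + 1 + 1 + 5 + 3 + 2 + 5 + 4 + 4 + 5 + 5 + 3 + 1 + 5 + 3 + 5 + 3 = 72

72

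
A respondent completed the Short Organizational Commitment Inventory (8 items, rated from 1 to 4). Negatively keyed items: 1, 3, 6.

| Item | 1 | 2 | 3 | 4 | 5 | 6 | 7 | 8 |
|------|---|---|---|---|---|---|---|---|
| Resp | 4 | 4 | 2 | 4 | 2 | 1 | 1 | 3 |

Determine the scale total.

Negatively keyed items use 5 − raw:
  item 1: 5 − 4 = 1
  item 3: 5 − 2 = 3
  item 6: 5 − 1 = 4
Scored items: 1, 4, 3, 4, 2, 4, 1, 3
Total = 1 + 4 + 3 + 4 + 2 + 4 + 1 + 3 = 22

22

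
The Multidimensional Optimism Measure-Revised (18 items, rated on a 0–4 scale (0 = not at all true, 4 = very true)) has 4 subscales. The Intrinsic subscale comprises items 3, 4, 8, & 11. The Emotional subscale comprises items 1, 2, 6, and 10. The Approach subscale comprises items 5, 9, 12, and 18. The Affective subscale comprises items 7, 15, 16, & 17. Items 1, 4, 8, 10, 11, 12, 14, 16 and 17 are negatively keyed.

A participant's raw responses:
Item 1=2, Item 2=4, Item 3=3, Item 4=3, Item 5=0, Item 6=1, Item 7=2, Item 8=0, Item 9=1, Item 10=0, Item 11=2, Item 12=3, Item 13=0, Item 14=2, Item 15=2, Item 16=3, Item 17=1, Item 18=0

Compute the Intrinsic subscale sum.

10

Intrinsic items: 3, 4, 8, 11.
Of these, items 4, 8 and 11 are negatively keyed; reverse-coded value = 4 − response.
  item 3: 3
  item 4: 4 − 3 = 1
  item 8: 4 − 0 = 4
  item 11: 4 − 2 = 2
Sum = 3 + 1 + 4 + 2 = 10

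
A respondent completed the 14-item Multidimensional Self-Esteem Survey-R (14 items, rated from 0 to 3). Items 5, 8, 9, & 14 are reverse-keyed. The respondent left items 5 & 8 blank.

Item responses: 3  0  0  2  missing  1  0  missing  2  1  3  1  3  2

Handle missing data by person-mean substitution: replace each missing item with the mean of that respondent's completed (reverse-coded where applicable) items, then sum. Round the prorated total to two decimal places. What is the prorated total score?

18.67

Reverse-coded (reversed = (0+3) − raw = 3 − raw):
  item 9: 3 − 2 = 1
  item 14: 3 − 2 = 1
Completed scored items (12 of 14): 3, 0, 0, 2, 1, 0, 1, 1, 3, 1, 3, 1; sum = 16.
Person mean = 16 / 12 ≈ 1.3333
Prorated total = (16 / 12) × 14 = 18.67 (to 2 dp)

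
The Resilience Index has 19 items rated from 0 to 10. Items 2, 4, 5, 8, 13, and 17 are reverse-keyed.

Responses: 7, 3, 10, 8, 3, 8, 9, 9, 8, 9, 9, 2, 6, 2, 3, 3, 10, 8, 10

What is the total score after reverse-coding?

Raw sum = 127. Reverse-keyed items: 2, 4, 5, 8, 13, 17; their raw sum = 39.
Each reversal replaces raw with 10 − raw, changing the total by 10 − 2·raw per item.
Total = 127 + 6·10 − 2·39 = 127 + 60 − 78 = 109

109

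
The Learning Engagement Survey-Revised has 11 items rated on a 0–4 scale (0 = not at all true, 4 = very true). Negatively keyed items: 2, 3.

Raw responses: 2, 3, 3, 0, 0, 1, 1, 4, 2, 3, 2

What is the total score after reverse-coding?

Negatively keyed items use 4 − raw:
  item 2: 4 − 3 = 1
  item 3: 4 − 3 = 1
After reverse-coding: 2, 1, 1, 0, 0, 1, 1, 4, 2, 3, 2
Total = 2 + 1 + 1 + 0 + 0 + 1 + 1 + 4 + 2 + 3 + 2 = 17

17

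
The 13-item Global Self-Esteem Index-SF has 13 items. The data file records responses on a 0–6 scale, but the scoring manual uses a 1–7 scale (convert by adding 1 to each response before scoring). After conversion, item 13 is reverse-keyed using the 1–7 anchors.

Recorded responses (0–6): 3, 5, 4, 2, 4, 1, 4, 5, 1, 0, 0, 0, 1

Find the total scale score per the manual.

47

Convert to 1–7: 4, 6, 5, 3, 5, 2, 5, 6, 2, 1, 1, 1, 2
Reverse-coded (reverse-coded value = 8 − response):
  item 13: 8 − 2 = 6
Scored: 4, 6, 5, 3, 5, 2, 5, 6, 2, 1, 1, 1, 6
Total = 47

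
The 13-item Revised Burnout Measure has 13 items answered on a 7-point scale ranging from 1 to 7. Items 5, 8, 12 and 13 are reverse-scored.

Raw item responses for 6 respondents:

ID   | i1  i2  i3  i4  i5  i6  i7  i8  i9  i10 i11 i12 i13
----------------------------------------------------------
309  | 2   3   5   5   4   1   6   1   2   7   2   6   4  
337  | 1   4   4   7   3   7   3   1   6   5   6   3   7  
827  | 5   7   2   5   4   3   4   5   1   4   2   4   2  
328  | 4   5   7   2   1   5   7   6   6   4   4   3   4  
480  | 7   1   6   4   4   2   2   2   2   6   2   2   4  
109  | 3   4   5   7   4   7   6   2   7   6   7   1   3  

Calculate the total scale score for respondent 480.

52

Respondent 480 raw: 7, 1, 6, 4, 4, 2, 2, 2, 2, 6, 2, 2, 4.
Reverse-coded (on a 1–7 scale, reversed = 8 − raw):
  item 1: 7
  item 2: 1
  item 3: 6
  item 4: 4
  item 5: 8 − 4 = 4
  item 6: 2
  item 7: 2
  item 8: 8 − 2 = 6
  item 9: 2
  item 10: 6
  item 11: 2
  item 12: 8 − 2 = 6
  item 13: 8 − 4 = 4
Sum = 7 + 1 + 6 + 4 + 4 + 2 + 2 + 6 + 2 + 6 + 2 + 6 + 4 = 52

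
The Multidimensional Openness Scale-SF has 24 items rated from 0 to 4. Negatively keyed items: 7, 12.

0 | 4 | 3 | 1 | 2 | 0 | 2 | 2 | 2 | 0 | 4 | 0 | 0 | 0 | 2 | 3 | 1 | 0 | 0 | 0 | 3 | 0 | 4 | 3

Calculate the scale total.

40

Negatively keyed items use 4 − raw:
  item 7: 4 − 2 = 2
  item 12: 4 − 0 = 4
After reverse-coding: 0, 4, 3, 1, 2, 0, 2, 2, 2, 0, 4, 4, 0, 0, 2, 3, 1, 0, 0, 0, 3, 0, 4, 3
Total = 0 + 4 + 3 + 1 + 2 + 0 + 2 + 2 + 2 + 0 + 4 + 4 + 0 + 0 + 2 + 3 + 1 + 0 + 0 + 0 + 3 + 0 + 4 + 3 = 40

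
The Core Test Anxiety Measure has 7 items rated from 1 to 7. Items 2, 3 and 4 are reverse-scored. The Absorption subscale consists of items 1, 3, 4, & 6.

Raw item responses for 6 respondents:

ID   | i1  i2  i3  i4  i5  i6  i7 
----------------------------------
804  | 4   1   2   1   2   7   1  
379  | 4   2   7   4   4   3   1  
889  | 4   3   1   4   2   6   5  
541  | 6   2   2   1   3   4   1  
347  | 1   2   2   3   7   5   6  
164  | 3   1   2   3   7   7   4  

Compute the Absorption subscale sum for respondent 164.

21

Respondent 164 raw: 3, 1, 2, 3, 7, 7, 4.
Absorption items: 1, 3, 4, 6.
Reverse-coded (reverse-coded value = 8 − response):
  item 1: 3
  item 3: 8 − 2 = 6
  item 4: 8 − 3 = 5
  item 6: 7
Sum = 3 + 6 + 5 + 7 = 21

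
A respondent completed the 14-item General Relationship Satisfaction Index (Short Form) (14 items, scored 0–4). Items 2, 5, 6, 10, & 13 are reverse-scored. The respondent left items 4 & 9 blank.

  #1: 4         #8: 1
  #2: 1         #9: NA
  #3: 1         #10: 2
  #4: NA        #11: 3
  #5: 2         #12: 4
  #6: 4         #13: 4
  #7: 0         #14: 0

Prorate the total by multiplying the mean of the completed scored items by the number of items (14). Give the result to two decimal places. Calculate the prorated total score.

Reverse-coded (on a 0–4 scale, reversed = 4 − raw):
  item 2: 4 − 1 = 3
  item 5: 4 − 2 = 2
  item 6: 4 − 4 = 0
  item 10: 4 − 2 = 2
  item 13: 4 − 4 = 0
Completed scored items (12 of 14): 4, 3, 1, 2, 0, 0, 1, 2, 3, 4, 0, 0; sum = 20.
Person mean = 20 / 12 ≈ 1.6667
Prorated total = (20 / 12) × 14 = 23.33 (to 2 dp)

23.33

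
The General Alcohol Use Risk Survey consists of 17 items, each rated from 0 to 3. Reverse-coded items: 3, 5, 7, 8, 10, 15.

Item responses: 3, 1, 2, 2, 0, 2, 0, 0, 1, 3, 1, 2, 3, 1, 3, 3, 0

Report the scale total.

29

Reverse-coded items (reverse-coded value = 3 − response):
  item 3: 3 − 2 = 1
  item 5: 3 − 0 = 3
  item 7: 3 − 0 = 3
  item 8: 3 − 0 = 3
  item 10: 3 − 3 = 0
  item 15: 3 − 3 = 0
After reverse-coding: 3, 1, 1, 2, 3, 2, 3, 3, 1, 0, 1, 2, 3, 1, 0, 3, 0
Total = 3 + 1 + 1 + 2 + 3 + 2 + 3 + 3 + 1 + 0 + 1 + 2 + 3 + 1 + 0 + 3 + 0 = 29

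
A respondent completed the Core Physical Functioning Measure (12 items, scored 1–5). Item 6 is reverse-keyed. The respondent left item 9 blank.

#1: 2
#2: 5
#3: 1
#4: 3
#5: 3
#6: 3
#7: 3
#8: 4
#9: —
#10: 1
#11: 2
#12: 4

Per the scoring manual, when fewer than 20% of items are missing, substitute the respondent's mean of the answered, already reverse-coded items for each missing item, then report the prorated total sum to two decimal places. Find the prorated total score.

33.82

Reverse-coded (reversed = (1+5) − raw = 6 − raw):
  item 6: 6 − 3 = 3
Completed scored items (11 of 12): 2, 5, 1, 3, 3, 3, 3, 4, 1, 2, 4; sum = 31.
Person mean = 31 / 11 ≈ 2.8182
Prorated total = (31 / 11) × 12 = 33.82 (to 2 dp)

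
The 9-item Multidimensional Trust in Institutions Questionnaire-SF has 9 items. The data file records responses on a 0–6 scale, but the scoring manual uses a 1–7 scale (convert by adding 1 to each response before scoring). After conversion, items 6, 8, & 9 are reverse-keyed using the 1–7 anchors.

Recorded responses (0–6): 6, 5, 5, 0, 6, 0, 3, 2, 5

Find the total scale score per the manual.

Convert to 1–7: 7, 6, 6, 1, 7, 1, 4, 3, 6
Reverse-coded (on a 1–7 scale, reversed = 8 − raw):
  item 6: 8 − 1 = 7
  item 8: 8 − 3 = 5
  item 9: 8 − 6 = 2
Scored: 7, 6, 6, 1, 7, 7, 4, 5, 2
Total = 45

45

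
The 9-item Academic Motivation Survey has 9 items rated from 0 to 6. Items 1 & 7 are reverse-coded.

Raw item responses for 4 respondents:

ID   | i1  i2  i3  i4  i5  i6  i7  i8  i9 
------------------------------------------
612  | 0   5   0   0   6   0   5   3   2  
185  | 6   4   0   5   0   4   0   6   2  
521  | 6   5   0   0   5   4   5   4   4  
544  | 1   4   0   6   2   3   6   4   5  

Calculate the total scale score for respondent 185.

27

Respondent 185 raw: 6, 4, 0, 5, 0, 4, 0, 6, 2.
Reverse-coded (reverse-coded value = 6 − response):
  item 1: 6 − 6 = 0
  item 2: 4
  item 3: 0
  item 4: 5
  item 5: 0
  item 6: 4
  item 7: 6 − 0 = 6
  item 8: 6
  item 9: 2
Sum = 0 + 4 + 0 + 5 + 0 + 4 + 6 + 6 + 2 = 27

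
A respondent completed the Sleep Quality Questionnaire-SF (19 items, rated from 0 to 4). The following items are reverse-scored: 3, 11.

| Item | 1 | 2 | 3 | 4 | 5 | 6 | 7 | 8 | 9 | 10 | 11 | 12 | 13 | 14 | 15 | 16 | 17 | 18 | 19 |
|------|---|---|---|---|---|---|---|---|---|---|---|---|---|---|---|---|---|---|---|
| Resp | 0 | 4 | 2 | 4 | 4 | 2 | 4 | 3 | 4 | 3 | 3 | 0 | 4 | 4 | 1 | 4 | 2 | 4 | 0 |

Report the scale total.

Reversing items 3 and 11 with 4 − raw:
Total = 0 + 4 + (4−2) + 4 + 4 + 2 + 4 + 3 + 4 + 3 + (4−3) + 0 + 4 + 4 + 1 + 4 + 2 + 4 + 0
      = 0 + 4 + 2 + 4 + 4 + 2 + 4 + 3 + 4 + 3 + 1 + 0 + 4 + 4 + 1 + 4 + 2 + 4 + 0 = 50

50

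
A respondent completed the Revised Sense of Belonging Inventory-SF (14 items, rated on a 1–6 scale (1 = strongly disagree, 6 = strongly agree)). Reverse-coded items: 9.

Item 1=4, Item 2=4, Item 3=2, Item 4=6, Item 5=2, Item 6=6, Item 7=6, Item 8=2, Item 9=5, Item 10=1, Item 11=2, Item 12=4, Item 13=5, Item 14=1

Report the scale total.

47

Raw sum = 50. Reverse-coded items: 9; their raw sum = 5.
Each reversal replaces raw with 7 − raw, changing the total by 7 − 2·raw per item.
Total = 50 + 1·7 − 2·5 = 50 + 7 − 10 = 47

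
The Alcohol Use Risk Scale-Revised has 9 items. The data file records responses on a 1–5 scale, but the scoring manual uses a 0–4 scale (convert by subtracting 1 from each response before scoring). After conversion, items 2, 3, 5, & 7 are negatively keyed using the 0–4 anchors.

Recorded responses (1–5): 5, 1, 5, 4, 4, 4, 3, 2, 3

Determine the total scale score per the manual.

20

Convert to 0–4: 4, 0, 4, 3, 3, 3, 2, 1, 2
Reverse-coded (on a 0–4 scale, reversed = 4 − raw):
  item 2: 4 − 0 = 4
  item 3: 4 − 4 = 0
  item 5: 4 − 3 = 1
  item 7: 4 − 2 = 2
Scored: 4, 4, 0, 3, 1, 3, 2, 1, 2
Total = 20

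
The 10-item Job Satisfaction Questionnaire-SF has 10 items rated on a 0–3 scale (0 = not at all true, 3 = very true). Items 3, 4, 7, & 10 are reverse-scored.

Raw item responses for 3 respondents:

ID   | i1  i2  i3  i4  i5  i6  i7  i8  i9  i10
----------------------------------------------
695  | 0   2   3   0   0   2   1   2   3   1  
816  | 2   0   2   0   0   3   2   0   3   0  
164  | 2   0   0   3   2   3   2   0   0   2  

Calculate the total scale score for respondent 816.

Respondent 816 raw: 2, 0, 2, 0, 0, 3, 2, 0, 3, 0.
Reverse-coded (reversed = (0+3) − raw = 3 − raw):
  item 1: 2
  item 2: 0
  item 3: 3 − 2 = 1
  item 4: 3 − 0 = 3
  item 5: 0
  item 6: 3
  item 7: 3 − 2 = 1
  item 8: 0
  item 9: 3
  item 10: 3 − 0 = 3
Sum = 2 + 0 + 1 + 3 + 0 + 3 + 1 + 0 + 3 + 3 = 16

16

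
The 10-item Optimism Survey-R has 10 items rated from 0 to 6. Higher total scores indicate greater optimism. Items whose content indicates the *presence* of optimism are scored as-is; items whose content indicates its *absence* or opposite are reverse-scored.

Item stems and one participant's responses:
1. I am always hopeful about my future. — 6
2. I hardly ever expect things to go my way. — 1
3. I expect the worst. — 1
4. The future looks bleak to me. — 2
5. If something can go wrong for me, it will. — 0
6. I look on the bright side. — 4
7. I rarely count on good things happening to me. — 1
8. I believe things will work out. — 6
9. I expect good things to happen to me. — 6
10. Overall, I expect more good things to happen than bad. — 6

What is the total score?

Items 2, 3, 4, 5, 7 describe the absence/opposite of optimism → reverse-score.
reversed = (0+6) − raw = 6 − raw.
  item 1: 6
  item 2: 6 − 1 = 5
  item 3: 6 − 1 = 5
  item 4: 6 − 2 = 4
  item 5: 6 − 0 = 6
  item 6: 4
  item 7: 6 − 1 = 5
  item 8: 6
  item 9: 6
  item 10: 6
Total = 6 + 5 + 5 + 4 + 6 + 4 + 5 + 6 + 6 + 6 = 53

53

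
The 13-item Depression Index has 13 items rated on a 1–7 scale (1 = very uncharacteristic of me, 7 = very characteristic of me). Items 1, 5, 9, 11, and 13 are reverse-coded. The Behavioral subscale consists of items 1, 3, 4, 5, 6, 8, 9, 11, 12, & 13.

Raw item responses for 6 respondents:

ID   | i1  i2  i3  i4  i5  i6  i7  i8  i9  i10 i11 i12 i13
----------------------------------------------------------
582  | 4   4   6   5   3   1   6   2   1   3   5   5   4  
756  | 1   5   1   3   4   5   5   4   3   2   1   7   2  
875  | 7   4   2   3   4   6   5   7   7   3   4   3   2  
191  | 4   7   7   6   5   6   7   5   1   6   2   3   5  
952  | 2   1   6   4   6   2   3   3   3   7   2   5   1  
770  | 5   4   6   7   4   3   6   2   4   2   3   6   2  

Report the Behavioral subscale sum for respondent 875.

37

Respondent 875 raw: 7, 4, 2, 3, 4, 6, 5, 7, 7, 3, 4, 3, 2.
Behavioral items: 1, 3, 4, 5, 6, 8, 9, 11, 12, 13.
Reverse-coded (reverse-coded value = 8 − response):
  item 1: 8 − 7 = 1
  item 3: 2
  item 4: 3
  item 5: 8 − 4 = 4
  item 6: 6
  item 8: 7
  item 9: 8 − 7 = 1
  item 11: 8 − 4 = 4
  item 12: 3
  item 13: 8 − 2 = 6
Sum = 1 + 2 + 3 + 4 + 6 + 7 + 1 + 4 + 3 + 6 = 37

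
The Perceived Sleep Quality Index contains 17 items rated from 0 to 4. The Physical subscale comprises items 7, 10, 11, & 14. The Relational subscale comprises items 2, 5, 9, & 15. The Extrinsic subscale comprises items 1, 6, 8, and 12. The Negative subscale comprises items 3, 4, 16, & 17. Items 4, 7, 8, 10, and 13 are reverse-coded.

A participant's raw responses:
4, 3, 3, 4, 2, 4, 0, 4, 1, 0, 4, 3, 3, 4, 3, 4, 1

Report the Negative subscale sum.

8

Negative items: 3, 4, 16, 17.
Of these, item 4 is reverse-coded; reversed = (0+4) − raw = 4 − raw.
  item 3: 3
  item 4: 4 − 4 = 0
  item 16: 4
  item 17: 1
Sum = 3 + 0 + 4 + 1 = 8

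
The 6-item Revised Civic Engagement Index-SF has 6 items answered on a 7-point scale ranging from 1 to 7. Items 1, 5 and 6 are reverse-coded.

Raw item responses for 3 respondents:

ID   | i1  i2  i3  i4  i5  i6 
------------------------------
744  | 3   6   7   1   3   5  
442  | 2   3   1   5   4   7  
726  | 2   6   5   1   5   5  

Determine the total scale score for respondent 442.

20

Respondent 442 raw: 2, 3, 1, 5, 4, 7.
Reverse-coded (on a 1–7 scale, reversed = 8 − raw):
  item 1: 8 − 2 = 6
  item 2: 3
  item 3: 1
  item 4: 5
  item 5: 8 − 4 = 4
  item 6: 8 − 7 = 1
Sum = 6 + 3 + 1 + 5 + 4 + 1 = 20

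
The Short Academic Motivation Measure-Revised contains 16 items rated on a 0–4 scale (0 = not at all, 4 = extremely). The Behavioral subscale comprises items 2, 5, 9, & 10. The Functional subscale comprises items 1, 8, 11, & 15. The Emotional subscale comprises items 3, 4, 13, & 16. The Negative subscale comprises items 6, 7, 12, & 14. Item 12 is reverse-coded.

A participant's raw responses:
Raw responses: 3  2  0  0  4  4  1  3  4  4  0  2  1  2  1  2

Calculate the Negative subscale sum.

9

Negative items: 6, 7, 12, 14.
Of these, item 12 is reverse-coded; on a 0–4 scale, reversed = 4 − raw.
  item 6: 4
  item 7: 1
  item 12: 4 − 2 = 2
  item 14: 2
Sum = 4 + 1 + 2 + 2 = 9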